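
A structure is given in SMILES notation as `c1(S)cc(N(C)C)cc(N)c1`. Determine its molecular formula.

Atom tally by fragment:
  benzene ring core → C:6 H:6
  (− 3 ring H displaced by substituents)
  + SH → S:1 H:1
  + N(CH3)2 → N:1 C:2 H:6
  + NH2 → N:1 H:2
Element totals:
  C: 8
  H: 12
  N: 2
  S: 1

C8H12N2S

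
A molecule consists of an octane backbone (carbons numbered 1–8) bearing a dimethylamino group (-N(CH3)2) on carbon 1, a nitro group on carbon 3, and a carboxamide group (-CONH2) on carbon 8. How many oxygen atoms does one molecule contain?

Atom tally by fragment:
  (CH3)2NCH2 → C:3 H:8 N:1
  CH2 → C:1 H:2
  CH(NO2) → C:1 H:1 N:1 O:2
  CH2 → C:1 H:2
  CH2 → C:1 H:2
  CH2 → C:1 H:2
  CH2 → C:1 H:2
  CH2CONH2 → C:2 H:4 O:1 N:1
Element totals:
  C: 11
  H: 23
  N: 3
  O: 3

3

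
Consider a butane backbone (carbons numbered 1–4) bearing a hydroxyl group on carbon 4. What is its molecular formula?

C4H10O

Atom tally by fragment:
  CH3 → C:1 H:3
  CH2 → C:1 H:2
  CH2 → C:1 H:2
  CH2OH → C:1 H:3 O:1
Element totals:
  C: 4
  H: 10
  O: 1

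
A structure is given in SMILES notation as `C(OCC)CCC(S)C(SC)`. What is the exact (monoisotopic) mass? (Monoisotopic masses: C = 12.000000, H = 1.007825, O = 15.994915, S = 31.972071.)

Atom tally by fragment:
  C2H5OCH2 → C:3 H:7 O:1
  CH2 → C:1 H:2
  CH2 → C:1 H:2
  CH(SH) → C:1 H:2 S:1
  CH2SCH3 → C:2 H:5 S:1
Element totals:
  C: 8
  H: 18
  O: 1
  S: 2
Molecular formula: C8H18OS2.
  M = 8(12.0) + 18(1.007825) + 15.994915 + 2(31.972071)
    = 96.000000 + 18.140850 + 15.994915 + 63.944142 = 194.079907

194.0799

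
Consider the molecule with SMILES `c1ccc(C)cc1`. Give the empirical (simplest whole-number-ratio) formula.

Atom tally by fragment:
  benzene ring core → C:6 H:6
  (− 1 ring H displaced by substituents)
  + CH3 → C:1 H:3
Element totals:
  C: 7
  H: 8
Molecular formula: C7H8.
gcd of subscripts (7, 8) = 1, so the empirical formula equals the molecular formula.

C7H8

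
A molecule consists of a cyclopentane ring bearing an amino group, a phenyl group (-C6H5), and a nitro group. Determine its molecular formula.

Atom tally by fragment:
  cyclopentane ring core → C:5 H:10
  (− 3 ring H displaced by substituents)
  + NH2 → N:1 H:2
  + C6H5 → C:6 H:5
  + NO2 → N:1 O:2
Element totals:
  C: 11
  H: 14
  N: 2
  O: 2

C11H14N2O2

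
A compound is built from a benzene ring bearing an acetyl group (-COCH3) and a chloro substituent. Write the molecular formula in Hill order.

C8H7ClO

Atom tally by fragment:
  benzene ring core → C:6 H:6
  (− 2 ring H displaced by substituents)
  + COCH3 → C:2 H:3 O:1
  + Cl → Cl:1
Element totals:
  C: 8
  H: 7
  Cl: 1
  O: 1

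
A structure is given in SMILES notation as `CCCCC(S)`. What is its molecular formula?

C5H12S

Atom tally by fragment:
  CH3 → C:1 H:3
  CH2 → C:1 H:2
  CH2 → C:1 H:2
  CH2 → C:1 H:2
  CH2SH → C:1 H:3 S:1
Element totals:
  C: 5
  H: 12
  S: 1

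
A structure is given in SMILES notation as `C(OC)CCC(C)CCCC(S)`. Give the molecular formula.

C10H22OS

Atom tally by fragment:
  CH3OCH2 → C:2 H:5 O:1
  CH2 → C:1 H:2
  CH2 → C:1 H:2
  CH(CH3) → C:2 H:4
  CH2 → C:1 H:2
  CH2 → C:1 H:2
  CH2 → C:1 H:2
  CH2SH → C:1 H:3 S:1
Element totals:
  C: 10
  H: 22
  O: 1
  S: 1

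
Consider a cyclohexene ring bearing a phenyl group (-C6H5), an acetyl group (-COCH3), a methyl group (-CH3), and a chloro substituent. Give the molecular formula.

C15H17ClO

Atom tally by fragment:
  cyclohexene ring core → C:6 H:10
  (− 4 ring H displaced by substituents)
  + C6H5 → C:6 H:5
  + COCH3 → C:2 H:3 O:1
  + CH3 → C:1 H:3
  + Cl → Cl:1
Element totals:
  C: 15
  H: 17
  Cl: 1
  O: 1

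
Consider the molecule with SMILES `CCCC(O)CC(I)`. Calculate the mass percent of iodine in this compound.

Atom tally by fragment:
  CH3 → C:1 H:3
  CH2 → C:1 H:2
  CH2 → C:1 H:2
  CH(OH) → C:1 H:2 O:1
  CH2 → C:1 H:2
  CH2I → C:1 H:2 I:1
Element totals:
  C: 6
  H: 13
  I: 1
  O: 1
Molecular formula: C6H13IO.
Molar mass = 228.073 g/mol.
Mass from I: 1 × 126.904 = 126.904 g/mol.
%I = 126.904 / 228.073 × 100 = 55.64%.

55.64%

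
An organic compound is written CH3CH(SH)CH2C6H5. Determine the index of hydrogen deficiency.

Atom tally by fragment:
  CH3 → C:1 H:3
  CH(SH) → C:1 H:2 S:1
  CH2C6H5 → C:7 H:7
Element totals:
  C: 9
  H: 12
  S: 1
Molecular formula: C9H12S.
DoU = (2C + 2 + N − H − X) / 2 = (2·9 + 2 + 0 − 12 − 0) / 2 = 4.

4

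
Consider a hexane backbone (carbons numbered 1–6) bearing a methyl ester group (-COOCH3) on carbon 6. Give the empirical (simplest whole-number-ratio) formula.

C4H8O

Atom tally by fragment:
  CH3 → C:1 H:3
  CH2 → C:1 H:2
  CH2 → C:1 H:2
  CH2 → C:1 H:2
  CH2 → C:1 H:2
  CH2COOCH3 → C:3 H:5 O:2
Element totals:
  C: 8
  H: 16
  O: 2
Molecular formula: C8H16O2.
gcd of subscripts = 2; dividing each by 2:
  C: 8/2 = 4
  H: 16/2 = 8
  O: 2/2 = 1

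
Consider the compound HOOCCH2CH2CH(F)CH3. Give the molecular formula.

C5H9FO2

Atom tally by fragment:
  HOOCCH2 → C:2 H:3 O:2
  CH2 → C:1 H:2
  CH(F) → C:1 H:1 F:1
  CH3 → C:1 H:3
Element totals:
  C: 5
  H: 9
  F: 1
  O: 2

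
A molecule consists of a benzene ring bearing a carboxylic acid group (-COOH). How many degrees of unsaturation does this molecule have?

Atom tally by fragment:
  benzene ring core → C:6 H:6
  (− 1 ring H displaced by substituents)
  + COOH → C:1 H:1 O:2
Element totals:
  C: 7
  H: 6
  O: 2
Molecular formula: C7H6O2.
DoU = (2C + 2 + N − H − X) / 2 = (2·7 + 2 + 0 − 6 − 0) / 2 = 5.

5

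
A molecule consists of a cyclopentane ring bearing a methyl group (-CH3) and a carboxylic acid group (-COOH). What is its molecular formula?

C7H12O2

Atom tally by fragment:
  cyclopentane ring core → C:5 H:10
  (− 2 ring H displaced by substituents)
  + CH3 → C:1 H:3
  + COOH → C:1 H:1 O:2
Element totals:
  C: 7
  H: 12
  O: 2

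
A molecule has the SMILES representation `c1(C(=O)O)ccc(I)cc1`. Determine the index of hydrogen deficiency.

Atom tally by fragment:
  benzene ring core → C:6 H:6
  (− 2 ring H displaced by substituents)
  + COOH → C:1 H:1 O:2
  + I → I:1
Element totals:
  C: 7
  H: 5
  I: 1
  O: 2
Molecular formula: C7H5IO2.
DoU = (2C + 2 + N − H − X) / 2 = (2·7 + 2 + 0 − 5 − 1) / 2 = 5.

5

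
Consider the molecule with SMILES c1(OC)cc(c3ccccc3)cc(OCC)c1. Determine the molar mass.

Atom tally by fragment:
  benzene ring core → C:6 H:6
  (− 3 ring H displaced by substituents)
  + OCH3 → C:1 H:3 O:1
  + C6H5 → C:6 H:5
  + OC2H5 → C:2 H:5 O:1
Element totals:
  C: 15
  H: 16
  O: 2
Molecular formula: C15H16O2.
  M = 15(12.011) + 16(1.008) + 2(15.999)
    = 180.165 + 16.128 + 31.998 = 228.291

228.29 g/mol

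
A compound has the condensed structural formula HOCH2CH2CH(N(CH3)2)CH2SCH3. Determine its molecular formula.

C7H17NOS

Element totals:
  C: 7
  H: 17
  N: 1
  O: 1
  S: 1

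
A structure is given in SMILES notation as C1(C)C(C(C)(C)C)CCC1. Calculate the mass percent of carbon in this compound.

Atom tally by fragment:
  cyclopentane ring core → C:5 H:10
  (− 2 ring H displaced by substituents)
  + CH3 → C:1 H:3
  + C(CH3)3 → C:4 H:9
Element totals:
  C: 10
  H: 20
Molecular formula: C10H20.
Molar mass = 140.270 g/mol.
Mass from C: 10 × 12.011 = 120.110 g/mol.
%C = 120.110 / 140.270 × 100 = 85.63%.

85.63%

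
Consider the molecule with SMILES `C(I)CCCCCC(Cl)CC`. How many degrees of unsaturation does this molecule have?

0

Atom tally by fragment:
  ICH2 → C:1 H:2 I:1
  CH2 → C:1 H:2
  CH2 → C:1 H:2
  CH2 → C:1 H:2
  CH2 → C:1 H:2
  CH2 → C:1 H:2
  CH(Cl) → C:1 H:1 Cl:1
  CH2 → C:1 H:2
  CH3 → C:1 H:3
Element totals:
  C: 9
  H: 18
  Cl: 1
  I: 1
Molecular formula: C9H18ClI.
DoU = (2C + 2 + N − H − X) / 2 = (2·9 + 2 + 0 − 18 − 2) / 2 = 0.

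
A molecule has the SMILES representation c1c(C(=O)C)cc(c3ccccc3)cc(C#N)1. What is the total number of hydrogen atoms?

11

Atom tally by fragment:
  benzene ring core → C:6 H:6
  (− 3 ring H displaced by substituents)
  + COCH3 → C:2 H:3 O:1
  + C6H5 → C:6 H:5
  + CN → C:1 N:1
Element totals:
  C: 15
  H: 11
  N: 1
  O: 1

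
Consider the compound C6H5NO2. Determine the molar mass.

123.11 g/mol

Atom tally by fragment:
  benzene ring core → C:6 H:6
  (− 1 ring H displaced by substituents)
  + NO2 → N:1 O:2
Element totals:
  C: 6
  H: 5
  N: 1
  O: 2
Molecular formula: C6H5NO2.
  M = 6(12.011) + 5(1.008) + 14.007 + 2(15.999)
    = 72.066 + 5.040 + 14.007 + 31.998 = 123.111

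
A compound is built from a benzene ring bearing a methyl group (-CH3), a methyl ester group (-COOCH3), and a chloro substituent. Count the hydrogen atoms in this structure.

9

Atom tally by fragment:
  benzene ring core → C:6 H:6
  (− 3 ring H displaced by substituents)
  + CH3 → C:1 H:3
  + COOCH3 → C:2 H:3 O:2
  + Cl → Cl:1
Element totals:
  C: 9
  H: 9
  Cl: 1
  O: 2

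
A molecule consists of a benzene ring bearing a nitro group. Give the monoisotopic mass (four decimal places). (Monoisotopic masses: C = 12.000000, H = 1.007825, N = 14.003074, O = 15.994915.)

123.0320

Atom tally by fragment:
  benzene ring core → C:6 H:6
  (− 1 ring H displaced by substituents)
  + NO2 → N:1 O:2
Element totals:
  C: 6
  H: 5
  N: 1
  O: 2
Molecular formula: C6H5NO2.
  M = 6(12.0) + 5(1.007825) + 14.003074 + 2(15.994915)
    = 72.000000 + 5.039125 + 14.003074 + 31.989830 = 123.032029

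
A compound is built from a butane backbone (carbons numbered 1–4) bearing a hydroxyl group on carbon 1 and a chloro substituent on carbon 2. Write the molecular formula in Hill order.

C4H9ClO

Atom tally by fragment:
  HOCH2 → C:1 H:3 O:1
  CH(Cl) → C:1 H:1 Cl:1
  CH2 → C:1 H:2
  CH3 → C:1 H:3
Element totals:
  C: 4
  H: 9
  Cl: 1
  O: 1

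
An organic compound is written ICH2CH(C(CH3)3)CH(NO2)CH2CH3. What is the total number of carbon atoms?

Element totals:
  C: 9
  H: 18
  I: 1
  N: 1
  O: 2

9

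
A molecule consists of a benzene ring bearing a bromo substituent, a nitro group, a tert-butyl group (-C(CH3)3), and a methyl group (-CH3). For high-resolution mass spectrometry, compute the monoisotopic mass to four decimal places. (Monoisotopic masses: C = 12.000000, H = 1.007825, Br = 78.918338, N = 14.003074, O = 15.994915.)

271.0208

Atom tally by fragment:
  benzene ring core → C:6 H:6
  (− 4 ring H displaced by substituents)
  + Br → Br:1
  + NO2 → N:1 O:2
  + C(CH3)3 → C:4 H:9
  + CH3 → C:1 H:3
Element totals:
  C: 11
  H: 14
  Br: 1
  N: 1
  O: 2
Molecular formula: C11H14BrNO2.
  M = 11(12.0) + 14(1.007825) + 78.918338 + 14.003074 + 2(15.994915)
    = 132.000000 + 14.109550 + 78.918338 + 14.003074 + 31.989830 = 271.020792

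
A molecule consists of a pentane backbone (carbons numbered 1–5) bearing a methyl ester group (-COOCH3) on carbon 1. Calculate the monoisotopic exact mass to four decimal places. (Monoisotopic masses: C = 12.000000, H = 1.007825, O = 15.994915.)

130.0994

Atom tally by fragment:
  CH3OOCCH2 → C:3 H:5 O:2
  CH2 → C:1 H:2
  CH2 → C:1 H:2
  CH2 → C:1 H:2
  CH3 → C:1 H:3
Element totals:
  C: 7
  H: 14
  O: 2
Molecular formula: C7H14O2.
  M = 7(12.0) + 14(1.007825) + 2(15.994915)
    = 84.000000 + 14.109550 + 31.989830 = 130.099380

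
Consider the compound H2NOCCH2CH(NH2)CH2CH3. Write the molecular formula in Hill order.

Element totals:
  C: 5
  H: 12
  N: 2
  O: 1

C5H12N2O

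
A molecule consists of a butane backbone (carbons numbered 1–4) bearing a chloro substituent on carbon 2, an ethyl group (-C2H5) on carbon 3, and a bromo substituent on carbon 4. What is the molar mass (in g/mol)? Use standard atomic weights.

199.52 g/mol

Atom tally by fragment:
  CH3 → C:1 H:3
  CH(Cl) → C:1 H:1 Cl:1
  CH(C2H5) → C:3 H:6
  CH2Br → C:1 H:2 Br:1
Element totals:
  C: 6
  H: 12
  Br: 1
  Cl: 1
Molecular formula: C6H12BrCl.
  M = 6(12.011) + 12(1.008) + 79.904 + 35.45
    = 72.066 + 12.096 + 79.904 + 35.450 = 199.516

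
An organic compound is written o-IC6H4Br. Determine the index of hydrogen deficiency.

Atom tally by fragment:
  benzene ring core → C:6 H:6
  (− 2 ring H displaced by substituents)
  + I → I:1
  + Br → Br:1
Element totals:
  C: 6
  H: 4
  Br: 1
  I: 1
Molecular formula: C6H4BrI.
DoU = (2C + 2 + N − H − X) / 2 = (2·6 + 2 + 0 − 4 − 2) / 2 = 4.

4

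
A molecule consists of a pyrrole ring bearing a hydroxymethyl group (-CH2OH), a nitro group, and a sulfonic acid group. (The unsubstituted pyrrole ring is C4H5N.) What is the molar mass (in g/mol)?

222.17 g/mol

Atom tally by fragment:
  pyrrole ring core → C:4 H:5 N:1
  (− 3 ring H displaced by substituents)
  + CH2OH → C:1 H:3 O:1
  + NO2 → N:1 O:2
  + SO3H → S:1 O:3 H:1
Element totals:
  C: 5
  H: 6
  N: 2
  O: 6
  S: 1
Molecular formula: C5H6N2O6S.
  M = 5(12.011) + 6(1.008) + 2(14.007) + 6(15.999) + 32.06
    = 60.055 + 6.048 + 28.014 + 95.994 + 32.060 = 222.171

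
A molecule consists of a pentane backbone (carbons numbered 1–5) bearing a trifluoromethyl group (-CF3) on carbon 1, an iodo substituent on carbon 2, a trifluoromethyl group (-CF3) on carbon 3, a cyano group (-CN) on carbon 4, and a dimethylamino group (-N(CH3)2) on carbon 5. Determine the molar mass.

402.12 g/mol

Atom tally by fragment:
  F3CCH2 → C:2 H:2 F:3
  CH(I) → C:1 H:1 I:1
  CH(CF3) → C:2 H:1 F:3
  CH(CN) → C:2 H:1 N:1
  CH2N(CH3)2 → C:3 H:8 N:1
Element totals:
  C: 10
  H: 13
  F: 6
  I: 1
  N: 2
Molecular formula: C10H13F6IN2.
  M = 10(12.011) + 13(1.008) + 6(18.998) + 126.904 + 2(14.007)
    = 120.110 + 13.104 + 113.988 + 126.904 + 28.014 = 402.120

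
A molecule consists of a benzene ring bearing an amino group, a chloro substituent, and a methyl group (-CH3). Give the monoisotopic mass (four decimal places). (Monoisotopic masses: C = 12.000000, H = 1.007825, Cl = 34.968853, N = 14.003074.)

141.0345

Atom tally by fragment:
  benzene ring core → C:6 H:6
  (− 3 ring H displaced by substituents)
  + NH2 → N:1 H:2
  + Cl → Cl:1
  + CH3 → C:1 H:3
Element totals:
  C: 7
  H: 8
  Cl: 1
  N: 1
Molecular formula: C7H8ClN.
  M = 7(12.0) + 8(1.007825) + 34.968853 + 14.003074
    = 84.000000 + 8.062600 + 34.968853 + 14.003074 = 141.034527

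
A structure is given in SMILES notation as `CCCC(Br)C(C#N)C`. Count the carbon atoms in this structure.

Atom tally by fragment:
  CH3 → C:1 H:3
  CH2 → C:1 H:2
  CH2 → C:1 H:2
  CH(Br) → C:1 H:1 Br:1
  CH(CN) → C:2 H:1 N:1
  CH3 → C:1 H:3
Element totals:
  C: 7
  H: 12
  Br: 1
  N: 1

7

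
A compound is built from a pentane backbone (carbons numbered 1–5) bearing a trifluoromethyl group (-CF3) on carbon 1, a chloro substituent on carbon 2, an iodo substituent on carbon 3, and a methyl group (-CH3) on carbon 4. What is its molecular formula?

C7H11ClF3I

Atom tally by fragment:
  F3CCH2 → C:2 H:2 F:3
  CH(Cl) → C:1 H:1 Cl:1
  CH(I) → C:1 H:1 I:1
  CH(CH3) → C:2 H:4
  CH3 → C:1 H:3
Element totals:
  C: 7
  H: 11
  Cl: 1
  F: 3
  I: 1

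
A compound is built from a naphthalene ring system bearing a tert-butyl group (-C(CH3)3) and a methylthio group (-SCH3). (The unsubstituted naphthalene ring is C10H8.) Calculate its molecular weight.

Atom tally by fragment:
  naphthalene ring system core → C:10 H:8
  (− 2 ring H displaced by substituents)
  + C(CH3)3 → C:4 H:9
  + SCH3 → C:1 H:3 S:1
Element totals:
  C: 15
  H: 18
  S: 1
Molecular formula: C15H18S.
  M = 15(12.011) + 18(1.008) + 32.06
    = 180.165 + 18.144 + 32.060 = 230.369

230.37 g/mol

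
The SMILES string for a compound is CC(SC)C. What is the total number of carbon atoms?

Atom tally by fragment:
  CH3 → C:1 H:3
  CH(SCH3) → C:2 H:4 S:1
  CH3 → C:1 H:3
Element totals:
  C: 4
  H: 10
  S: 1

4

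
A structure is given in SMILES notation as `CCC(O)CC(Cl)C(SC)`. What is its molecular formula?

Atom tally by fragment:
  CH3 → C:1 H:3
  CH2 → C:1 H:2
  CH(OH) → C:1 H:2 O:1
  CH2 → C:1 H:2
  CH(Cl) → C:1 H:1 Cl:1
  CH2SCH3 → C:2 H:5 S:1
Element totals:
  C: 7
  H: 15
  Cl: 1
  O: 1
  S: 1

C7H15ClOS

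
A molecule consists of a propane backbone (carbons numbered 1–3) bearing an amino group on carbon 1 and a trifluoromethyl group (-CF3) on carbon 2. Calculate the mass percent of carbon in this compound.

Atom tally by fragment:
  H2NCH2 → C:1 H:4 N:1
  CH(CF3) → C:2 H:1 F:3
  CH3 → C:1 H:3
Element totals:
  C: 4
  H: 8
  F: 3
  N: 1
Molecular formula: C4H8F3N.
Molar mass = 127.109 g/mol.
Mass from C: 4 × 12.011 = 48.044 g/mol.
%C = 48.044 / 127.109 × 100 = 37.80%.

37.80%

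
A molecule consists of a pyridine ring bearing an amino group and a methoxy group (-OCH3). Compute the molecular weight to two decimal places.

124.14 g/mol

Atom tally by fragment:
  pyridine ring core → C:5 H:5 N:1
  (− 2 ring H displaced by substituents)
  + NH2 → N:1 H:2
  + OCH3 → C:1 H:3 O:1
Element totals:
  C: 6
  H: 8
  N: 2
  O: 1
Molecular formula: C6H8N2O.
  M = 6(12.011) + 8(1.008) + 2(14.007) + 15.999
    = 72.066 + 8.064 + 28.014 + 15.999 = 124.143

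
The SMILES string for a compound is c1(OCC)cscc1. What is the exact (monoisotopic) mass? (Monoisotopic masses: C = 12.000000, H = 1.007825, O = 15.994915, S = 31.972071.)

128.0296

Atom tally by fragment:
  thiophene ring core → C:4 H:4 S:1
  (− 1 ring H displaced by substituents)
  + OC2H5 → C:2 H:5 O:1
Element totals:
  C: 6
  H: 8
  O: 1
  S: 1
Molecular formula: C6H8OS.
  M = 6(12.0) + 8(1.007825) + 15.994915 + 31.972071
    = 72.000000 + 8.062600 + 15.994915 + 31.972071 = 128.029586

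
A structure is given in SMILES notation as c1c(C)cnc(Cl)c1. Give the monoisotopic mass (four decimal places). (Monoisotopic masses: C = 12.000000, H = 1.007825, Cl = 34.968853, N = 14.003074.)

Atom tally by fragment:
  pyridine ring core → C:5 H:5 N:1
  (− 2 ring H displaced by substituents)
  + CH3 → C:1 H:3
  + Cl → Cl:1
Element totals:
  C: 6
  H: 6
  Cl: 1
  N: 1
Molecular formula: C6H6ClN.
  M = 6(12.0) + 6(1.007825) + 34.968853 + 14.003074
    = 72.000000 + 6.046950 + 34.968853 + 14.003074 = 127.018877

127.0189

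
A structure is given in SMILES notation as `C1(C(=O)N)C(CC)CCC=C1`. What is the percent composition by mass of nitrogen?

9.14%

Atom tally by fragment:
  cyclohexene ring core → C:6 H:10
  (− 2 ring H displaced by substituents)
  + CONH2 → C:1 H:2 O:1 N:1
  + C2H5 → C:2 H:5
Element totals:
  C: 9
  H: 15
  N: 1
  O: 1
Molecular formula: C9H15NO.
Molar mass = 153.225 g/mol.
Mass from N: 1 × 14.007 = 14.007 g/mol.
%N = 14.007 / 153.225 × 100 = 9.14%.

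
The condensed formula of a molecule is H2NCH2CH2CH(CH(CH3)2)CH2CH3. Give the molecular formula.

Element totals:
  C: 8
  H: 19
  N: 1

C8H19N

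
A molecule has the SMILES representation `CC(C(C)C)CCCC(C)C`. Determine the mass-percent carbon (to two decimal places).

84.52%

Atom tally by fragment:
  CH3 → C:1 H:3
  CH(CH(CH3)2) → C:4 H:8
  CH2 → C:1 H:2
  CH2 → C:1 H:2
  CH2 → C:1 H:2
  CH(CH3) → C:2 H:4
  CH3 → C:1 H:3
Element totals:
  C: 11
  H: 24
Molecular formula: C11H24.
Molar mass = 156.313 g/mol.
Mass from C: 11 × 12.011 = 132.121 g/mol.
%C = 132.121 / 156.313 × 100 = 84.52%.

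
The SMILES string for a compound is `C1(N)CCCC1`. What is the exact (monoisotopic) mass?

Atom tally by fragment:
  cyclopentane ring core → C:5 H:10
  (− 1 ring H displaced by substituents)
  + NH2 → N:1 H:2
Element totals:
  C: 5
  H: 11
  N: 1
Molecular formula: C5H11N.
  M = 5(12.0) + 11(1.007825) + 14.003074
    = 60.000000 + 11.086075 + 14.003074 = 85.089149

85.0891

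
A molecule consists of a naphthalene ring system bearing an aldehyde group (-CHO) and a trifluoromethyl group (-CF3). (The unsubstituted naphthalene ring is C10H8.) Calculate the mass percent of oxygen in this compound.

Atom tally by fragment:
  naphthalene ring system core → C:10 H:8
  (− 2 ring H displaced by substituents)
  + CHO → C:1 H:1 O:1
  + CF3 → C:1 F:3
Element totals:
  C: 12
  H: 7
  F: 3
  O: 1
Molecular formula: C12H7F3O.
Molar mass = 224.181 g/mol.
Mass from O: 1 × 15.999 = 15.999 g/mol.
%O = 15.999 / 224.181 × 100 = 7.14%.

7.14%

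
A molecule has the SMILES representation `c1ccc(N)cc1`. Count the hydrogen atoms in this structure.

Atom tally by fragment:
  benzene ring core → C:6 H:6
  (− 1 ring H displaced by substituents)
  + NH2 → N:1 H:2
Element totals:
  C: 6
  H: 7
  N: 1

7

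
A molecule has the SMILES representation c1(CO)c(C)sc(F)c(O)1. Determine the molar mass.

162.18 g/mol

Atom tally by fragment:
  thiophene ring core → C:4 H:4 S:1
  (− 4 ring H displaced by substituents)
  + CH2OH → C:1 H:3 O:1
  + CH3 → C:1 H:3
  + F → F:1
  + OH → O:1 H:1
Element totals:
  C: 6
  H: 7
  F: 1
  O: 2
  S: 1
Molecular formula: C6H7FO2S.
  M = 6(12.011) + 7(1.008) + 18.998 + 2(15.999) + 32.06
    = 72.066 + 7.056 + 18.998 + 31.998 + 32.060 = 162.178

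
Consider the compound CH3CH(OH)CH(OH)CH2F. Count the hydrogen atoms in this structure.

Atom tally by fragment:
  CH3 → C:1 H:3
  CH(OH) → C:1 H:2 O:1
  CH(OH) → C:1 H:2 O:1
  CH2F → C:1 H:2 F:1
Element totals:
  C: 4
  H: 9
  F: 1
  O: 2

9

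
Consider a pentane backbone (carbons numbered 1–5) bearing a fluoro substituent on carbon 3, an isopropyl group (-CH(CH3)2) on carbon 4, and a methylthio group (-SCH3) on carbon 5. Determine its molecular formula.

Atom tally by fragment:
  CH3 → C:1 H:3
  CH2 → C:1 H:2
  CH(F) → C:1 H:1 F:1
  CH(CH(CH3)2) → C:4 H:8
  CH2SCH3 → C:2 H:5 S:1
Element totals:
  C: 9
  H: 19
  F: 1
  S: 1

C9H19FS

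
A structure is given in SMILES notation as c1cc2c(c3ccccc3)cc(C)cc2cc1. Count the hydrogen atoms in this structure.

Atom tally by fragment:
  naphthalene ring system core → C:10 H:8
  (− 2 ring H displaced by substituents)
  + C6H5 → C:6 H:5
  + CH3 → C:1 H:3
Element totals:
  C: 17
  H: 14

14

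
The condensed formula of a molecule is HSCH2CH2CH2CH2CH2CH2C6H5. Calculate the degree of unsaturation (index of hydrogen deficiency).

Element totals:
  C: 12
  H: 18
  S: 1
Molecular formula: C12H18S.
DoU = (2C + 2 + N − H − X) / 2 = (2·12 + 2 + 0 − 18 − 0) / 2 = 4.

4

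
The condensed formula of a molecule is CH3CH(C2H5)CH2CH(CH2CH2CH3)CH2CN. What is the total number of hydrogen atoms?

Element totals:
  C: 11
  H: 21
  N: 1

21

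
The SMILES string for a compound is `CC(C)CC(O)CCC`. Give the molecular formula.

Atom tally by fragment:
  CH3 → C:1 H:3
  CH(CH3) → C:2 H:4
  CH2 → C:1 H:2
  CH(OH) → C:1 H:2 O:1
  CH2 → C:1 H:2
  CH2 → C:1 H:2
  CH3 → C:1 H:3
Element totals:
  C: 8
  H: 18
  O: 1

C8H18O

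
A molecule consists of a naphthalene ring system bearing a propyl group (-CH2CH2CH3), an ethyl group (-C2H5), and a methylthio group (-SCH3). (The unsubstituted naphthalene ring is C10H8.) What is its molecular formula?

C16H20S

Atom tally by fragment:
  naphthalene ring system core → C:10 H:8
  (− 3 ring H displaced by substituents)
  + CH2CH2CH3 → C:3 H:7
  + C2H5 → C:2 H:5
  + SCH3 → C:1 H:3 S:1
Element totals:
  C: 16
  H: 20
  S: 1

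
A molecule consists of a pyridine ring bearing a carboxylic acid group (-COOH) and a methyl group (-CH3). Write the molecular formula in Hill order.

C7H7NO2

Atom tally by fragment:
  pyridine ring core → C:5 H:5 N:1
  (− 2 ring H displaced by substituents)
  + COOH → C:1 H:1 O:2
  + CH3 → C:1 H:3
Element totals:
  C: 7
  H: 7
  N: 1
  O: 2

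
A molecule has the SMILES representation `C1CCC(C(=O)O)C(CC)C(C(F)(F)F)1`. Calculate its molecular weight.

Atom tally by fragment:
  cyclohexane ring core → C:6 H:12
  (− 3 ring H displaced by substituents)
  + COOH → C:1 H:1 O:2
  + C2H5 → C:2 H:5
  + CF3 → C:1 F:3
Element totals:
  C: 10
  H: 15
  F: 3
  O: 2
Molecular formula: C10H15F3O2.
  M = 10(12.011) + 15(1.008) + 3(18.998) + 2(15.999)
    = 120.110 + 15.120 + 56.994 + 31.998 = 224.222

224.22 g/mol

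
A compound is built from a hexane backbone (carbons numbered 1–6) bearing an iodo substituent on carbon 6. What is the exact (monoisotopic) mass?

Atom tally by fragment:
  CH3 → C:1 H:3
  CH2 → C:1 H:2
  CH2 → C:1 H:2
  CH2 → C:1 H:2
  CH2 → C:1 H:2
  CH2I → C:1 H:2 I:1
Element totals:
  C: 6
  H: 13
  I: 1
Molecular formula: C6H13I.
  M = 6(12.0) + 13(1.007825) + 126.904472
    = 72.000000 + 13.101725 + 126.904472 = 212.006197

212.0062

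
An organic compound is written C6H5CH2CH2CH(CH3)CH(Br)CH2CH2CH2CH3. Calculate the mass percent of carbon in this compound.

63.61%

Atom tally by fragment:
  C6H5CH2 → C:7 H:7
  CH2 → C:1 H:2
  CH(CH3) → C:2 H:4
  CH(Br) → C:1 H:1 Br:1
  CH2 → C:1 H:2
  CH2 → C:1 H:2
  CH2 → C:1 H:2
  CH3 → C:1 H:3
Element totals:
  C: 15
  H: 23
  Br: 1
Molecular formula: C15H23Br.
Molar mass = 283.253 g/mol.
Mass from C: 15 × 12.011 = 180.165 g/mol.
%C = 180.165 / 283.253 × 100 = 63.61%.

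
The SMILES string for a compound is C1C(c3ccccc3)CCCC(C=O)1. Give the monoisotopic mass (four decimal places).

188.1201

Atom tally by fragment:
  cyclohexane ring core → C:6 H:12
  (− 2 ring H displaced by substituents)
  + C6H5 → C:6 H:5
  + CHO → C:1 H:1 O:1
Element totals:
  C: 13
  H: 16
  O: 1
Molecular formula: C13H16O.
  M = 13(12.0) + 16(1.007825) + 15.994915
    = 156.000000 + 16.125200 + 15.994915 = 188.120115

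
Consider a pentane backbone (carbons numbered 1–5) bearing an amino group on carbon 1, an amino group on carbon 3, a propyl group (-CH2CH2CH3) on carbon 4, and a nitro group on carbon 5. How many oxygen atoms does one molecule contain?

Atom tally by fragment:
  H2NCH2 → C:1 H:4 N:1
  CH2 → C:1 H:2
  CH(NH2) → C:1 H:3 N:1
  CH(CH2CH2CH3) → C:4 H:8
  CH2NO2 → C:1 H:2 N:1 O:2
Element totals:
  C: 8
  H: 19
  N: 3
  O: 2

2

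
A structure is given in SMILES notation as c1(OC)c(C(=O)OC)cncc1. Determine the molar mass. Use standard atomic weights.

167.16 g/mol

Atom tally by fragment:
  pyridine ring core → C:5 H:5 N:1
  (− 2 ring H displaced by substituents)
  + OCH3 → C:1 H:3 O:1
  + COOCH3 → C:2 H:3 O:2
Element totals:
  C: 8
  H: 9
  N: 1
  O: 3
Molecular formula: C8H9NO3.
  M = 8(12.011) + 9(1.008) + 14.007 + 3(15.999)
    = 96.088 + 9.072 + 14.007 + 47.997 = 167.164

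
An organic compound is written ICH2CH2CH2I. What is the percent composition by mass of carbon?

12.18%

Element totals:
  C: 3
  H: 6
  I: 2
Molecular formula: C3H6I2.
Molar mass = 295.889 g/mol.
Mass from C: 3 × 12.011 = 36.033 g/mol.
%C = 36.033 / 295.889 × 100 = 12.18%.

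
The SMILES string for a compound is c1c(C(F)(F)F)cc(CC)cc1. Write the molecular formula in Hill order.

C9H9F3

Atom tally by fragment:
  benzene ring core → C:6 H:6
  (− 2 ring H displaced by substituents)
  + CF3 → C:1 F:3
  + C2H5 → C:2 H:5
Element totals:
  C: 9
  H: 9
  F: 3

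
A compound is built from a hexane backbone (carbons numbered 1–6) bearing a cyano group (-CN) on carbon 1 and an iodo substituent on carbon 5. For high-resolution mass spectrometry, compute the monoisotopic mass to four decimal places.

Atom tally by fragment:
  NCCH2 → C:2 H:2 N:1
  CH2 → C:1 H:2
  CH2 → C:1 H:2
  CH2 → C:1 H:2
  CH(I) → C:1 H:1 I:1
  CH3 → C:1 H:3
Element totals:
  C: 7
  H: 12
  I: 1
  N: 1
Molecular formula: C7H12IN.
  M = 7(12.0) + 12(1.007825) + 126.904472 + 14.003074
    = 84.000000 + 12.093900 + 126.904472 + 14.003074 = 237.001446

237.0014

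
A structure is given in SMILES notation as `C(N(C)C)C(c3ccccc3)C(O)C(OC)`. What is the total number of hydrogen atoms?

21

Atom tally by fragment:
  (CH3)2NCH2 → C:3 H:8 N:1
  CH(C6H5) → C:7 H:6
  CH(OH) → C:1 H:2 O:1
  CH2OCH3 → C:2 H:5 O:1
Element totals:
  C: 13
  H: 21
  N: 1
  O: 2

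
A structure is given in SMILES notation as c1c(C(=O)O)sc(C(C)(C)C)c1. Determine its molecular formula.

C9H12O2S

Atom tally by fragment:
  thiophene ring core → C:4 H:4 S:1
  (− 2 ring H displaced by substituents)
  + COOH → C:1 H:1 O:2
  + C(CH3)3 → C:4 H:9
Element totals:
  C: 9
  H: 12
  O: 2
  S: 1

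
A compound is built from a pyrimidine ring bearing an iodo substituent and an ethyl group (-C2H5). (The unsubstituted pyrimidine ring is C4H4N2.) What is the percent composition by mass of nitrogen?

Atom tally by fragment:
  pyrimidine ring core → C:4 H:4 N:2
  (− 2 ring H displaced by substituents)
  + I → I:1
  + C2H5 → C:2 H:5
Element totals:
  C: 6
  H: 7
  I: 1
  N: 2
Molecular formula: C6H7IN2.
Molar mass = 234.040 g/mol.
Mass from N: 2 × 14.007 = 28.014 g/mol.
%N = 28.014 / 234.040 × 100 = 11.97%.

11.97%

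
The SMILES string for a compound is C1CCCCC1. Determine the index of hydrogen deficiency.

1

Atom tally by fragment:
  cyclohexane ring core → C:6 H:12
Element totals:
  C: 6
  H: 12
Molecular formula: C6H12.
DoU = (2C + 2 + N − H − X) / 2 = (2·6 + 2 + 0 − 12 − 0) / 2 = 1.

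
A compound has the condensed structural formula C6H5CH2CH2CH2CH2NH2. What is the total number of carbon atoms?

10

Atom tally by fragment:
  C6H5CH2 → C:7 H:7
  CH2 → C:1 H:2
  CH2 → C:1 H:2
  CH2NH2 → C:1 H:4 N:1
Element totals:
  C: 10
  H: 15
  N: 1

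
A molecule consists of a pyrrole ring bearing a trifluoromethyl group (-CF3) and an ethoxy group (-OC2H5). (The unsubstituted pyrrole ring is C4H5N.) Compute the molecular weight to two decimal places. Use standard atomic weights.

Atom tally by fragment:
  pyrrole ring core → C:4 H:5 N:1
  (− 2 ring H displaced by substituents)
  + CF3 → C:1 F:3
  + OC2H5 → C:2 H:5 O:1
Element totals:
  C: 7
  H: 8
  F: 3
  N: 1
  O: 1
Molecular formula: C7H8F3NO.
  M = 7(12.011) + 8(1.008) + 3(18.998) + 14.007 + 15.999
    = 84.077 + 8.064 + 56.994 + 14.007 + 15.999 = 179.141

179.14 g/mol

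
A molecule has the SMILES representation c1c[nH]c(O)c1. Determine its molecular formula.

Atom tally by fragment:
  pyrrole ring core → C:4 H:5 N:1
  (− 1 ring H displaced by substituents)
  + OH → O:1 H:1
Element totals:
  C: 4
  H: 5
  N: 1
  O: 1

C4H5NO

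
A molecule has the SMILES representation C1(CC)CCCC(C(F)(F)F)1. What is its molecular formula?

C8H13F3

Atom tally by fragment:
  cyclopentane ring core → C:5 H:10
  (− 2 ring H displaced by substituents)
  + C2H5 → C:2 H:5
  + CF3 → C:1 F:3
Element totals:
  C: 8
  H: 13
  F: 3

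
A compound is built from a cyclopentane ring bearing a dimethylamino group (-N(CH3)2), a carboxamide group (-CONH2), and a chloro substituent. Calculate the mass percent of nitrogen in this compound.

Atom tally by fragment:
  cyclopentane ring core → C:5 H:10
  (− 3 ring H displaced by substituents)
  + N(CH3)2 → N:1 C:2 H:6
  + CONH2 → C:1 H:2 O:1 N:1
  + Cl → Cl:1
Element totals:
  C: 8
  H: 15
  Cl: 1
  N: 2
  O: 1
Molecular formula: C8H15ClN2O.
Molar mass = 190.671 g/mol.
Mass from N: 2 × 14.007 = 28.014 g/mol.
%N = 28.014 / 190.671 × 100 = 14.69%.

14.69%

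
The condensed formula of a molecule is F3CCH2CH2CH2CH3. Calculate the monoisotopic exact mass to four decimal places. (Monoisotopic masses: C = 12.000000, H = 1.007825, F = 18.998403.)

Atom tally by fragment:
  F3CCH2 → C:2 H:2 F:3
  CH2 → C:1 H:2
  CH2 → C:1 H:2
  CH3 → C:1 H:3
Element totals:
  C: 5
  H: 9
  F: 3
Molecular formula: C5H9F3.
  M = 5(12.0) + 9(1.007825) + 3(18.998403)
    = 60.000000 + 9.070425 + 56.995209 = 126.065634

126.0656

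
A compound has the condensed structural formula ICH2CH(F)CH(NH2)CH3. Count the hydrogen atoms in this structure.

Atom tally by fragment:
  ICH2 → C:1 H:2 I:1
  CH(F) → C:1 H:1 F:1
  CH(NH2) → C:1 H:3 N:1
  CH3 → C:1 H:3
Element totals:
  C: 4
  H: 9
  F: 1
  I: 1
  N: 1

9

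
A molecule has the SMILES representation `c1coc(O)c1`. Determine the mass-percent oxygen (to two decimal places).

Atom tally by fragment:
  furan ring core → C:4 H:4 O:1
  (− 1 ring H displaced by substituents)
  + OH → O:1 H:1
Element totals:
  C: 4
  H: 4
  O: 2
Molecular formula: C4H4O2.
Molar mass = 84.074 g/mol.
Mass from O: 2 × 15.999 = 31.998 g/mol.
%O = 31.998 / 84.074 × 100 = 38.06%.

38.06%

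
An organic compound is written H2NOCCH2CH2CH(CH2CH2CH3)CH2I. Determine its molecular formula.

C8H16INO

Atom tally by fragment:
  H2NOCCH2 → C:2 H:4 O:1 N:1
  CH2 → C:1 H:2
  CH(CH2CH2CH3) → C:4 H:8
  CH2I → C:1 H:2 I:1
Element totals:
  C: 8
  H: 16
  I: 1
  N: 1
  O: 1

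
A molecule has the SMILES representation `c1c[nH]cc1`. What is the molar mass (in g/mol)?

67.09 g/mol

Atom tally by fragment:
  pyrrole ring core → C:4 H:5 N:1
Element totals:
  C: 4
  H: 5
  N: 1
Molecular formula: C4H5N.
  M = 4(12.011) + 5(1.008) + 14.007
    = 48.044 + 5.040 + 14.007 = 67.091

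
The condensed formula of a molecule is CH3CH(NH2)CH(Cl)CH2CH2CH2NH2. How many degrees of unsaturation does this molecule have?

0

Element totals:
  C: 6
  H: 15
  Cl: 1
  N: 2
Molecular formula: C6H15ClN2.
DoU = (2C + 2 + N − H − X) / 2 = (2·6 + 2 + 2 − 15 − 1) / 2 = 0.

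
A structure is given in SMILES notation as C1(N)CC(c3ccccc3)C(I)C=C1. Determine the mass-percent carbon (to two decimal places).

48.18%

Atom tally by fragment:
  cyclohexene ring core → C:6 H:10
  (− 3 ring H displaced by substituents)
  + NH2 → N:1 H:2
  + C6H5 → C:6 H:5
  + I → I:1
Element totals:
  C: 12
  H: 14
  I: 1
  N: 1
Molecular formula: C12H14IN.
Molar mass = 299.155 g/mol.
Mass from C: 12 × 12.011 = 144.132 g/mol.
%C = 144.132 / 299.155 × 100 = 48.18%.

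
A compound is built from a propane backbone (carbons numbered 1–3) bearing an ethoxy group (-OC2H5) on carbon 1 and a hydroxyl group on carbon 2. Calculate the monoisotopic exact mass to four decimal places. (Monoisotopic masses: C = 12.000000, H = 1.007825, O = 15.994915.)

Atom tally by fragment:
  C2H5OCH2 → C:3 H:7 O:1
  CH(OH) → C:1 H:2 O:1
  CH3 → C:1 H:3
Element totals:
  C: 5
  H: 12
  O: 2
Molecular formula: C5H12O2.
  M = 5(12.0) + 12(1.007825) + 2(15.994915)
    = 60.000000 + 12.093900 + 31.989830 = 104.083730

104.0837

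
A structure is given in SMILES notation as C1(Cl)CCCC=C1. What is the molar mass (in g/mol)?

Atom tally by fragment:
  cyclohexene ring core → C:6 H:10
  (− 1 ring H displaced by substituents)
  + Cl → Cl:1
Element totals:
  C: 6
  H: 9
  Cl: 1
Molecular formula: C6H9Cl.
  M = 6(12.011) + 9(1.008) + 35.45
    = 72.066 + 9.072 + 35.450 = 116.588

116.59 g/mol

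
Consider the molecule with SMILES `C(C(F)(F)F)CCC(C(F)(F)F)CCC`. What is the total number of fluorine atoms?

6

Atom tally by fragment:
  F3CCH2 → C:2 H:2 F:3
  CH2 → C:1 H:2
  CH2 → C:1 H:2
  CH(CF3) → C:2 H:1 F:3
  CH2 → C:1 H:2
  CH2 → C:1 H:2
  CH3 → C:1 H:3
Element totals:
  C: 9
  H: 14
  F: 6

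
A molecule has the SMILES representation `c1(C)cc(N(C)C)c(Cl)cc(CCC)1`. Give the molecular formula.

Atom tally by fragment:
  benzene ring core → C:6 H:6
  (− 4 ring H displaced by substituents)
  + CH3 → C:1 H:3
  + N(CH3)2 → N:1 C:2 H:6
  + Cl → Cl:1
  + CH2CH2CH3 → C:3 H:7
Element totals:
  C: 12
  H: 18
  Cl: 1
  N: 1

C12H18ClN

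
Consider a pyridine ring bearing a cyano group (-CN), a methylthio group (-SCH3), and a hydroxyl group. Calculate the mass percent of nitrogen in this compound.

16.86%

Atom tally by fragment:
  pyridine ring core → C:5 H:5 N:1
  (− 3 ring H displaced by substituents)
  + CN → C:1 N:1
  + SCH3 → C:1 H:3 S:1
  + OH → O:1 H:1
Element totals:
  C: 7
  H: 6
  N: 2
  O: 1
  S: 1
Molecular formula: C7H6N2OS.
Molar mass = 166.198 g/mol.
Mass from N: 2 × 14.007 = 28.014 g/mol.
%N = 28.014 / 166.198 × 100 = 16.86%.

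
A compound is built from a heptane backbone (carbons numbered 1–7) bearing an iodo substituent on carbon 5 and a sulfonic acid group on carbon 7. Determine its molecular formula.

Atom tally by fragment:
  CH3 → C:1 H:3
  CH2 → C:1 H:2
  CH2 → C:1 H:2
  CH2 → C:1 H:2
  CH(I) → C:1 H:1 I:1
  CH2 → C:1 H:2
  CH2SO3H → C:1 H:3 S:1 O:3
Element totals:
  C: 7
  H: 15
  I: 1
  O: 3
  S: 1

C7H15IO3S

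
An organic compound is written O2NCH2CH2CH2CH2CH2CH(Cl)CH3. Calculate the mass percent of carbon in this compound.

Element totals:
  C: 7
  H: 14
  Cl: 1
  N: 1
  O: 2
Molecular formula: C7H14ClNO2.
Molar mass = 179.644 g/mol.
Mass from C: 7 × 12.011 = 84.077 g/mol.
%C = 84.077 / 179.644 × 100 = 46.80%.

46.80%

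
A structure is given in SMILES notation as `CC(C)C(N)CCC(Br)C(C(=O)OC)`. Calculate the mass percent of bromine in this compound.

Atom tally by fragment:
  CH3 → C:1 H:3
  CH(CH3) → C:2 H:4
  CH(NH2) → C:1 H:3 N:1
  CH2 → C:1 H:2
  CH2 → C:1 H:2
  CH(Br) → C:1 H:1 Br:1
  CH2COOCH3 → C:3 H:5 O:2
Element totals:
  C: 10
  H: 20
  Br: 1
  N: 1
  O: 2
Molecular formula: C10H20BrNO2.
Molar mass = 266.179 g/mol.
Mass from Br: 1 × 79.904 = 79.904 g/mol.
%Br = 79.904 / 266.179 × 100 = 30.02%.

30.02%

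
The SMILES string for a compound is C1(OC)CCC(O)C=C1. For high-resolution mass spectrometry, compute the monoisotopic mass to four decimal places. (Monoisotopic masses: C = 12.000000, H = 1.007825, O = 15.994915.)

128.0837

Atom tally by fragment:
  cyclohexene ring core → C:6 H:10
  (− 2 ring H displaced by substituents)
  + OCH3 → C:1 H:3 O:1
  + OH → O:1 H:1
Element totals:
  C: 7
  H: 12
  O: 2
Molecular formula: C7H12O2.
  M = 7(12.0) + 12(1.007825) + 2(15.994915)
    = 84.000000 + 12.093900 + 31.989830 = 128.083730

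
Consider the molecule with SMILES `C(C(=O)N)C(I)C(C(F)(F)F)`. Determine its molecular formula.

C5H7F3INO

Atom tally by fragment:
  H2NOCCH2 → C:2 H:4 O:1 N:1
  CH(I) → C:1 H:1 I:1
  CH2CF3 → C:2 H:2 F:3
Element totals:
  C: 5
  H: 7
  F: 3
  I: 1
  N: 1
  O: 1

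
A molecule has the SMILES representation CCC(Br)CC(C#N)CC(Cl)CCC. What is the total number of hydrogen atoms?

Atom tally by fragment:
  CH3 → C:1 H:3
  CH2 → C:1 H:2
  CH(Br) → C:1 H:1 Br:1
  CH2 → C:1 H:2
  CH(CN) → C:2 H:1 N:1
  CH2 → C:1 H:2
  CH(Cl) → C:1 H:1 Cl:1
  CH2 → C:1 H:2
  CH2 → C:1 H:2
  CH3 → C:1 H:3
Element totals:
  C: 11
  H: 19
  Br: 1
  Cl: 1
  N: 1

19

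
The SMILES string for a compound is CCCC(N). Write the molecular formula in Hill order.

C4H11N

Atom tally by fragment:
  CH3 → C:1 H:3
  CH2 → C:1 H:2
  CH2 → C:1 H:2
  CH2NH2 → C:1 H:4 N:1
Element totals:
  C: 4
  H: 11
  N: 1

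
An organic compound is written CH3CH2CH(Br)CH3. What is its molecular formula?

Atom tally by fragment:
  CH3 → C:1 H:3
  CH2 → C:1 H:2
  CH(Br) → C:1 H:1 Br:1
  CH3 → C:1 H:3
Element totals:
  C: 4
  H: 9
  Br: 1

C4H9Br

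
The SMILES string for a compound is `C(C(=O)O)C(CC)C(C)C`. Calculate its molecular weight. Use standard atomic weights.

Atom tally by fragment:
  HOOCCH2 → C:2 H:3 O:2
  CH(C2H5) → C:3 H:6
  CH(CH3) → C:2 H:4
  CH3 → C:1 H:3
Element totals:
  C: 8
  H: 16
  O: 2
Molecular formula: C8H16O2.
  M = 8(12.011) + 16(1.008) + 2(15.999)
    = 96.088 + 16.128 + 31.998 = 144.214

144.21 g/mol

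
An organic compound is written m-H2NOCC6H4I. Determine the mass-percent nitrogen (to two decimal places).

5.67%

Element totals:
  C: 7
  H: 6
  I: 1
  N: 1
  O: 1
Molecular formula: C7H6INO.
Molar mass = 247.035 g/mol.
Mass from N: 1 × 14.007 = 14.007 g/mol.
%N = 14.007 / 247.035 × 100 = 5.67%.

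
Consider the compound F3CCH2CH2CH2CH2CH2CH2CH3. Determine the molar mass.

Element totals:
  C: 8
  H: 15
  F: 3
Molecular formula: C8H15F3.
  M = 8(12.011) + 15(1.008) + 3(18.998)
    = 96.088 + 15.120 + 56.994 = 168.202

168.20 g/mol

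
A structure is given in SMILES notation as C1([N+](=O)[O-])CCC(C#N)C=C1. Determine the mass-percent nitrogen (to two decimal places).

Atom tally by fragment:
  cyclohexene ring core → C:6 H:10
  (− 2 ring H displaced by substituents)
  + NO2 → N:1 O:2
  + CN → C:1 N:1
Element totals:
  C: 7
  H: 8
  N: 2
  O: 2
Molecular formula: C7H8N2O2.
Molar mass = 152.153 g/mol.
Mass from N: 2 × 14.007 = 28.014 g/mol.
%N = 28.014 / 152.153 × 100 = 18.41%.

18.41%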